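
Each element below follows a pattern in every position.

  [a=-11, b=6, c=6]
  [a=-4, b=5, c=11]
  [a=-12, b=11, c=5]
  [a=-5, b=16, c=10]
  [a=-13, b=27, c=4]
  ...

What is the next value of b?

43

B: each term is the sum of the two before it, so 6, 5, 11, 16, 27 → 43.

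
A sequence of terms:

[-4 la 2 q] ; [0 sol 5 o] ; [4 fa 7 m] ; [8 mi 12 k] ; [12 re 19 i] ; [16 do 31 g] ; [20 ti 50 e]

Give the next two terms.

First slot: -4, 0, 4, 8, 12, 16, 20 → 24 → 28 (+4 each step).
Note — runs backward through the solfège scale do→ti: la, sol, fa, mi, re, do, ti → la → sol.
Third slot: 2, 5, 7, 12, 19, 31, 50 → 81 → 131 (each term is the sum of the two before it).
Letter — letters move back 2 places in the alphabet: q, o, m, k, i, g, e → c → a.
Putting the parts together: [24 la 81 c] and then [28 sol 131 a].

[24 la 81 c], [28 sol 131 a]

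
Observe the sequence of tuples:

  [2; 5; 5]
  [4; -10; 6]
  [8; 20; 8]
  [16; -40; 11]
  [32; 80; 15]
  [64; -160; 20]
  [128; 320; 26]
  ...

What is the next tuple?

[256; -640; 33]

For the first slot, ×2 each step: 2, 4, 8, 16, 32, 64, 128 → 256.
Second slot: ×(-2) each step; 5, -10, 20, -40, 80, -160, 320 → -640.
For the third slot, differences are 1, 2, 3, … (increasing by 1 each time): 5, 6, 8, 11, 15, 20, 26 → 33.
So the next tuple is [256; -640; 33].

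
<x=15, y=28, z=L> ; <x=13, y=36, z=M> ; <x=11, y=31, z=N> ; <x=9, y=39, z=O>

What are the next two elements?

<x=7, y=34, z=P>, <x=5, y=42, z=Q>

X: 15, 13, 11, 9 → 7 → 5 (−2 each step).
Y: alternating steps +8, −5, +8, −5, …, so 28, 36, 31, 39 → 34 → 42.
Z: letters move forward 1 place in the alphabet, so L, M, N, O → P → Q.
Putting the parts together: <x=7, y=34, z=P> and then <x=5, y=42, z=Q>.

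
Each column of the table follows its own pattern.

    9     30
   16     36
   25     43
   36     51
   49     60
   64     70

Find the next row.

81  81

First component: perfect squares: 3², 4², 5², …; 9, 16, 25, 36, 49, 64 → 81.
Second component — differences are 6, 7, 8, … (increasing by 1 each time): 30, 36, 43, 51, 60, 70 → 81.
So the next row is 81  81.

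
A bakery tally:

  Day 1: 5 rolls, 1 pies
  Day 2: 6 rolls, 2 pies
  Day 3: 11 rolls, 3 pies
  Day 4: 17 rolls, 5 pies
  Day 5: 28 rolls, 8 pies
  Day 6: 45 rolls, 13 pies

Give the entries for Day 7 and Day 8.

73 rolls, 21 pies; 118 rolls, 34 pies

Rolls goes 5, 6, 11, 17, 28, 45 → 73 → 118 (each term is the sum of the two before it).
Pies — each term is the sum of the two before it: 1, 2, 3, 5, 8, 13 → 21 → 34.
Putting the parts together: 73 rolls, 21 pies and then 118 rolls, 34 pies.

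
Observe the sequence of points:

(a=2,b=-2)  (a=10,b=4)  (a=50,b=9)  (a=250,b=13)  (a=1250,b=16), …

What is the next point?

A goes 2, 10, 50, 250, 1250 → 6250 (×5 each step).
For the b, differences are 6, 5, 4, … (decreasing by 1 each time): -2, 4, 9, 13, 16 → 18.
Combining the parts gives (a=6250,b=18).

(a=6250,b=18)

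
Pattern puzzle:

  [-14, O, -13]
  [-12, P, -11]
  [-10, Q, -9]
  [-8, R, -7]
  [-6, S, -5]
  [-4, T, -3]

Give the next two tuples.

[-2, U, -1], [0, V, 1]

First entry goes -14, -12, -10, -8, -6, -4 → -2 → 0 (+2 each step).
For the letter, letters move forward 1 place in the alphabet: O, P, Q, R, S, T → U → V.
Third entry — always 1 more than the first entry: -13, -11, -9, -7, -5, -3 → -1 → 1.
Putting the parts together: [-2, U, -1] and then [0, V, 1].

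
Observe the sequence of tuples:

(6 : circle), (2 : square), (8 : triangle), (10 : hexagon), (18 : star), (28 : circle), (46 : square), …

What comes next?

First component: each term is the sum of the two before it; 6, 2, 8, 10, 18, 28, 46 → 74.
Shape: repeats circle → square → triangle → hexagon → star, so circle, square, triangle, hexagon, star, circle, square → triangle.
Combining the parts gives (74 : triangle).

(74 : triangle)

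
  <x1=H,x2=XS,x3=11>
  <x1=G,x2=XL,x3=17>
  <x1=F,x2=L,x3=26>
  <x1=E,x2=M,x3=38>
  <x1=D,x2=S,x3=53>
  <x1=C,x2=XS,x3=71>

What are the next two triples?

<x1=B,x2=XL,x3=92>, <x1=A,x2=L,x3=116>

X1: H, G, F, E, D, C → B → A (letters move back 1 place in the alphabet).
X2: repeats XS → XL → L → M → S, so XS, XL, L, M, S, XS → XL → L.
X3: 11, 17, 26, 38, 53, 71 → 92 → 116 (differences are 6, 9, 12, … (increasing by 3 each time)).
Putting the parts together: <x1=B,x2=XL,x3=92> and then <x1=A,x2=L,x3=116>.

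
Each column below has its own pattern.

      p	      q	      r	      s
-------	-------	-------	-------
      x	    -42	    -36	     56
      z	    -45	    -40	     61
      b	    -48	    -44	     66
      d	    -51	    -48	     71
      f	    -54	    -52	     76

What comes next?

h  -57  -56  81

Column p: letters move forward 2 places in the alphabet, wrapping Z→A; x, z, b, d, f → h.
For the column q, −3 each step: -42, -45, -48, -51, -54 → -57.
For the column r, −4 each step: -36, -40, -44, -48, -52 → -56.
Column s: +5 each step, so 56, 61, 66, 71, 76 → 81.
Putting it together: h  -57  -56  81.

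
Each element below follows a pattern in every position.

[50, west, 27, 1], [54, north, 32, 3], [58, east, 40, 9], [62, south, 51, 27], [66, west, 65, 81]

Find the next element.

First component: +4 each step; 50, 54, 58, 62, 66 → 70.
Direction: repeats west → north → east → south, so west, north, east, south, west → north.
Third component: differences are 5, 8, 11, … (increasing by 3 each time); 27, 32, 40, 51, 65 → 82.
For the fourth component, ×3 each step: 1, 3, 9, 27, 81 → 243.
Combining the parts gives [70, north, 82, 243].

[70, north, 82, 243]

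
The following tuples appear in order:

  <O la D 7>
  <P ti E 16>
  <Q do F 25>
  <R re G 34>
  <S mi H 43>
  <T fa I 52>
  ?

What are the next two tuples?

<U sol J 61>, <V la K 70>

First letter: letters move forward 1 place in the alphabet, so O, P, Q, R, S, T → U → V.
Note: runs through the solfège scale do→ti; la, ti, do, re, mi, fa → sol → la.
Second letter — letters move forward 1 place in the alphabet: D, E, F, G, H, I → J → K.
Fourth coordinate: +9 each step, so 7, 16, 25, 34, 43, 52 → 61 → 70.
Putting the parts together: <U sol J 61> and then <V la K 70>.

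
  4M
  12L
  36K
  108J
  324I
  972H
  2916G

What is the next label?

First component: ×3 each step; 4, 12, 36, 108, 324, 972, 2916 → 8748.
Letter — letters move back 1 place in the alphabet: M, L, K, J, I, H, G → F.
Putting it together: 8748F.

8748F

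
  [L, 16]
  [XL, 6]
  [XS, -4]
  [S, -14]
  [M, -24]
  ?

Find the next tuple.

[L, -34]

For the size, runs through clothing sizes XS→XL: L, XL, XS, S, M → L.
Second component — −10 each step: 16, 6, -4, -14, -24 → -34.
Putting it together: [L, -34].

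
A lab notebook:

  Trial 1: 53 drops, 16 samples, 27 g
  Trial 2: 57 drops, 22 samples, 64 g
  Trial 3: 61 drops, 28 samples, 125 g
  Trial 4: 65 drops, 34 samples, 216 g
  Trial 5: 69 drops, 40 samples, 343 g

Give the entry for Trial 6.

For the drops, +4 each step: 53, 57, 61, 65, 69 → 73.
For the samples, +6 each step: 16, 22, 28, 34, 40 → 46.
G: perfect cubes: 3³, 4³, 5³, …; 27, 64, 125, 216, 343 → 512.
Combining the parts gives 73 drops, 46 samples, 512 g.

73 drops, 46 samples, 512 g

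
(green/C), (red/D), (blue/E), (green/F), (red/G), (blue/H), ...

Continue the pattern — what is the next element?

Colour — repeats green → red → blue: green, red, blue, green, red, blue → green.
For the letter, letters move forward 1 place in the alphabet: C, D, E, F, G, H → I.
So the next element is (green/I).

(green/I)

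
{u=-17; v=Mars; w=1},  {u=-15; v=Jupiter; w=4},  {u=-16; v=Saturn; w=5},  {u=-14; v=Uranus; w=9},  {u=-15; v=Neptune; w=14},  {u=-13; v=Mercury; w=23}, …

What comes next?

For the u, alternating steps +2, −1, +2, −1, …: -17, -15, -16, -14, -15, -13 → -14.
V: runs through the planets Mercury→Neptune, so Mars, Jupiter, Saturn, Uranus, Neptune, Mercury → Venus.
W: each term is the sum of the two before it; 1, 4, 5, 9, 14, 23 → 37.
So the next element is {u=-14; v=Venus; w=37}.

{u=-14; v=Venus; w=37}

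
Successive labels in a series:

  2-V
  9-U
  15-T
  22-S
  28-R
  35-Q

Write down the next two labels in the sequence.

First component: alternating steps +7, +6, +7, +6, …, so 2, 9, 15, 22, 28, 35 → 41 → 48.
Letter: V, U, T, S, R, Q → P → O (letters move back 1 place in the alphabet).
So the next two labels are 41-P and 48-O.

41-P, 48-O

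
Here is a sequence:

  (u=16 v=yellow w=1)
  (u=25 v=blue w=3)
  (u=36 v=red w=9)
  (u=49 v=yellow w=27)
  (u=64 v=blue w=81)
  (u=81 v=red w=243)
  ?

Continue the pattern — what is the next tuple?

(u=100 v=yellow w=729)

U goes 16, 25, 36, 49, 64, 81 → 100 (perfect squares: 4², 5², 6², …).
V: repeats yellow → blue → red, so yellow, blue, red, yellow, blue, red → yellow.
W: ×3 each step; 1, 3, 9, 27, 81, 243 → 729.
Combining the parts gives (u=100 v=yellow w=729).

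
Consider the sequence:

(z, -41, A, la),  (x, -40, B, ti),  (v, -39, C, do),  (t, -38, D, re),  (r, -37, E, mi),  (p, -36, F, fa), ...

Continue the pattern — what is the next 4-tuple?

First letter: letters move back 2 places in the alphabet, so z, x, v, t, r, p → n.
Second entry: -41, -40, -39, -38, -37, -36 → -35 (+1 each step).
Second letter: A, B, C, D, E, F → G (letters move forward 1 place in the alphabet).
For the note, runs through the solfège scale do→ti: la, ti, do, re, mi, fa → sol.
Combining the parts gives (n, -35, G, sol).

(n, -35, G, sol)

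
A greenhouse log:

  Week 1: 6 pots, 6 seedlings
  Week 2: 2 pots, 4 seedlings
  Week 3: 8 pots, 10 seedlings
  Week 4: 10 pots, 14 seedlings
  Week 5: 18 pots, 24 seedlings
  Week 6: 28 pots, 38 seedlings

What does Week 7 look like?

Pots: 6, 2, 8, 10, 18, 28 → 46 (each term is the sum of the two before it).
Seedlings: 6, 4, 10, 14, 24, 38 → 62 (each term is the sum of the two before it).
Putting it together: 46 pots, 62 seedlings.

46 pots, 62 seedlings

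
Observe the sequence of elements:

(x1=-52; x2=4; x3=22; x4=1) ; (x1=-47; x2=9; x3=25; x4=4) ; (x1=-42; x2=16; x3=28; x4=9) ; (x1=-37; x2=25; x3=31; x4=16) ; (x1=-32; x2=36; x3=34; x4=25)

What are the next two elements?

(x1=-27; x2=49; x3=37; x4=36), (x1=-22; x2=64; x3=40; x4=49)

X1 goes -52, -47, -42, -37, -32 → -27 → -22 (+5 each step).
X2 goes 4, 9, 16, 25, 36 → 49 → 64 (perfect squares: 2², 3², 4², …).
For the x3, +3 each step: 22, 25, 28, 31, 34 → 37 → 40.
X4: perfect squares: 1², 2², 3², …; 1, 4, 9, 16, 25 → 36 → 49.
Putting the parts together: (x1=-27; x2=49; x3=37; x4=36) and then (x1=-22; x2=64; x3=40; x4=49).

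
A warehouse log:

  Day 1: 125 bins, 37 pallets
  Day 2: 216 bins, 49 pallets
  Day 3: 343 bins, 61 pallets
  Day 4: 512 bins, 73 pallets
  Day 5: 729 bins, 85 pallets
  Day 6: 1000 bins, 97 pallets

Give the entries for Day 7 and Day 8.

1331 bins, 109 pallets; 1728 bins, 121 pallets

Bins: 125, 216, 343, 512, 729, 1000 → 1331 → 1728 (perfect cubes: 5³, 6³, 7³, …).
Pallets — +12 each step: 37, 49, 61, 73, 85, 97 → 109 → 121.
So the next two rows are 1331 bins, 109 pallets and 1728 bins, 121 pallets.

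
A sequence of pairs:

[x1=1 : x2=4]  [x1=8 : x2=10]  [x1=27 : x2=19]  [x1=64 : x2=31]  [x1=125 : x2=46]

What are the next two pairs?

[x1=216 : x2=64], [x1=343 : x2=85]

X1 — perfect cubes: 1³, 2³, 3³, …: 1, 8, 27, 64, 125 → 216 → 343.
X2: differences are 6, 9, 12, … (increasing by 3 each time); 4, 10, 19, 31, 46 → 64 → 85.
Putting the parts together: [x1=216 : x2=64] and then [x1=343 : x2=85].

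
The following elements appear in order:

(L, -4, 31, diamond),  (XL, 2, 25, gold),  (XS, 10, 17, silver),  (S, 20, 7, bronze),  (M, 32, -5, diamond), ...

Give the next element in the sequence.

(L, 46, -19, gold)

Size: runs through clothing sizes XS→XL, so L, XL, XS, S, M → L.
Second value: -4, 2, 10, 20, 32 → 46 (differences are 6, 8, 10, … (increasing by 2 each time)).
Third value: together with the second value always sums to 27, so 31, 25, 17, 7, -5 → -19.
Rank: repeats diamond → gold → silver → bronze, so diamond, gold, silver, bronze, diamond → gold.
Putting it together: (L, 46, -19, gold).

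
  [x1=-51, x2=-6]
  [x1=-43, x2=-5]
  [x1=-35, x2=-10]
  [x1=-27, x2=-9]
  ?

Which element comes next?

[x1=-19, x2=-14]

For the x1, +8 each step: -51, -43, -35, -27 → -19.
X2 goes -6, -5, -10, -9 → -14 (alternating steps +1, −5, +1, −5, …).
So the next element is [x1=-19, x2=-14].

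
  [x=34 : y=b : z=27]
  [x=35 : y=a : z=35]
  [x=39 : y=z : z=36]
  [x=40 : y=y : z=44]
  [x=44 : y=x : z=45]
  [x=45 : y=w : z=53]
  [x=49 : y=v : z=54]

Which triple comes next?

[x=50 : y=u : z=62]

X goes 34, 35, 39, 40, 44, 45, 49 → 50 (alternating steps +1, +4, +1, +4, …).
Y: letters move back 1 place in the alphabet, wrapping A→Z, so b, a, z, y, x, w, v → u.
For the z, alternating steps +8, +1, +8, +1, …: 27, 35, 36, 44, 45, 53, 54 → 62.
So the next triple is [x=50 : y=u : z=62].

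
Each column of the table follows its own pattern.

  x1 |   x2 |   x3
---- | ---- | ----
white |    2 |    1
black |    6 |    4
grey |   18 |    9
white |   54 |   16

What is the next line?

black  162  25

Column x1: white, black, grey, white → black (repeats white → black → grey).
Column x2: ×3 each step; 2, 6, 18, 54 → 162.
Column x3: 1, 4, 9, 16 → 25 (perfect squares: 1², 2², 3², …).
Combining the parts gives black  162  25.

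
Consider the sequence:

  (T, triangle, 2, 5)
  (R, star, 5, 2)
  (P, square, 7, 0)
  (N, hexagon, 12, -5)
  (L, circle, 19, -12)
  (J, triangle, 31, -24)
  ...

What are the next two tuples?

(H, star, 50, -43), (F, square, 81, -74)

Letter: letters move back 2 places in the alphabet; T, R, P, N, L, J → H → F.
Shape: repeats triangle → star → square → hexagon → circle; triangle, star, square, hexagon, circle, triangle → star → square.
Third coordinate: 2, 5, 7, 12, 19, 31 → 50 → 81 (each term is the sum of the two before it).
Fourth coordinate: 5, 2, 0, -5, -12, -24 → -43 → -74 (together with the third coordinate always sums to 7).
So the next two tuples are (H, star, 50, -43) and (F, square, 81, -74).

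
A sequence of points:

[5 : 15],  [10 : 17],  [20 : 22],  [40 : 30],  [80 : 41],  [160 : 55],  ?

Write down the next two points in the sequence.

First slot: ×2 each step; 5, 10, 20, 40, 80, 160 → 320 → 640.
Second slot — differences are 2, 5, 8, … (increasing by 3 each time): 15, 17, 22, 30, 41, 55 → 72 → 92.
So the next two points are [320 : 72] and [640 : 92].

[320 : 72], [640 : 92]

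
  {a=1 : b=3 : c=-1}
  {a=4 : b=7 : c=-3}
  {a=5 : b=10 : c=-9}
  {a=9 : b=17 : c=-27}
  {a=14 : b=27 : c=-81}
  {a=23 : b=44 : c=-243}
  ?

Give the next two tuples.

{a=37 : b=71 : c=-729}, {a=60 : b=115 : c=-2187}

A: each term is the sum of the two before it, so 1, 4, 5, 9, 14, 23 → 37 → 60.
B — each term is the sum of the two before it: 3, 7, 10, 17, 27, 44 → 71 → 115.
For the c, ×3 each step: -1, -3, -9, -27, -81, -243 → -729 → -2187.
So the next two tuples are {a=37 : b=71 : c=-729} and {a=60 : b=115 : c=-2187}.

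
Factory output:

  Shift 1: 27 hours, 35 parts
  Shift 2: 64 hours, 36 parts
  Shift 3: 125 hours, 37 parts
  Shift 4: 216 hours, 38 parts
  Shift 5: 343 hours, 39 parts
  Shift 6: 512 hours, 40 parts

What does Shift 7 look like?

729 hours, 41 parts

For the hours, perfect cubes: 3³, 4³, 5³, …: 27, 64, 125, 216, 343, 512 → 729.
For the parts, +1 each step: 35, 36, 37, 38, 39, 40 → 41.
Combining the parts gives 729 hours, 41 parts.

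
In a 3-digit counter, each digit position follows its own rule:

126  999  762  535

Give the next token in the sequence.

308

First digit — −2 each step, mod 10: 1, 9, 7, 5 → 3.
Second digit — −3 each step, mod 10: 2, 9, 6, 3 → 0.
Third digit: 6, 9, 2, 5 → 8 (+3 each step, mod 10).
Combining the parts gives 308.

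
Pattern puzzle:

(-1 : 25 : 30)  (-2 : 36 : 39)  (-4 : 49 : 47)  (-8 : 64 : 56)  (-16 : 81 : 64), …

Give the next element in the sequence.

First part: ×2 each step; -1, -2, -4, -8, -16 → -32.
Second part — perfect squares: 5², 6², 7², …: 25, 36, 49, 64, 81 → 100.
Third part goes 30, 39, 47, 56, 64 → 73 (alternating steps +9, +8, +9, +8, …).
So the next element is (-32 : 100 : 73).

(-32 : 100 : 73)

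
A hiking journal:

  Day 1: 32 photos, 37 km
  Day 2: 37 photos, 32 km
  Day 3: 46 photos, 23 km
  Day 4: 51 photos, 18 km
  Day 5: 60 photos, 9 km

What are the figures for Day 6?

65 photos, 4 km

Photos — alternating steps +5, +9, +5, +9, …: 32, 37, 46, 51, 60 → 65.
For the km, together with the photos always sums to 69: 37, 32, 23, 18, 9 → 4.
Putting it together: 65 photos, 4 km.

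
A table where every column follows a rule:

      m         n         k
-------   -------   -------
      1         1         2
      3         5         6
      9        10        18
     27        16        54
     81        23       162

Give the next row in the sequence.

Column m: ×3 each step; 1, 3, 9, 27, 81 → 243.
For the column n, differences are 4, 5, 6, … (increasing by 1 each time): 1, 5, 10, 16, 23 → 31.
Column k: 2, 6, 18, 54, 162 → 486 (×3 each step).
Putting it together: 243  31  486.

243  31  486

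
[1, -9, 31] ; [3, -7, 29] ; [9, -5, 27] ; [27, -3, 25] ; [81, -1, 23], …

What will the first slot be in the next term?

243

For the first slot, ×3 each step: 1, 3, 9, 27, 81 → 243.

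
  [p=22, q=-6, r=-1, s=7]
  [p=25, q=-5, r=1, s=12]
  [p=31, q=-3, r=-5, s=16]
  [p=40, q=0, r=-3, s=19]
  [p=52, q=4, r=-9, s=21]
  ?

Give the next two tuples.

P: 22, 25, 31, 40, 52 → 67 → 85 (differences are 3, 6, 9, … (increasing by 3 each time)).
Q — differences are 1, 2, 3, … (increasing by 1 each time): -6, -5, -3, 0, 4 → 9 → 15.
R goes -1, 1, -5, -3, -9 → -7 → -13 (alternating steps +2, −6, +2, −6, …).
For the s, differences are 5, 4, 3, … (decreasing by 1 each time): 7, 12, 16, 19, 21 → 22 → 22.
So the next two tuples are [p=67, q=9, r=-7, s=22] and [p=85, q=15, r=-13, s=22].

[p=67, q=9, r=-7, s=22], [p=85, q=15, r=-13, s=22]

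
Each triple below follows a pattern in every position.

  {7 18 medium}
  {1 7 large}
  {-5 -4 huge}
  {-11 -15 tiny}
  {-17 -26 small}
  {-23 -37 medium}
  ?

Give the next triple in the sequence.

First entry — −6 each step: 7, 1, -5, -11, -17, -23 → -29.
Second entry: 18, 7, -4, -15, -26, -37 → -48 (−11 each step).
Size goes medium, large, huge, tiny, small, medium → large (repeats medium → large → huge → tiny → small).
So the next triple is {-29 -48 large}.

{-29 -48 large}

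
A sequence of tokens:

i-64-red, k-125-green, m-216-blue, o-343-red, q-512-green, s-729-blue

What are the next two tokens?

u-1000-red then w-1331-green

Letter: letters move forward 2 places in the alphabet, so i, k, m, o, q, s → u → w.
Second component — perfect cubes: 4³, 5³, 6³, …: 64, 125, 216, 343, 512, 729 → 1000 → 1331.
Colour — repeats red → green → blue: red, green, blue, red, green, blue → red → green.
Putting the parts together: u-1000-red and then w-1331-green.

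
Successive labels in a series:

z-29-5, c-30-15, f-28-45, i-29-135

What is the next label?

l-27-405

Letter goes z, c, f, i → l (letters move forward 3 places in the alphabet, wrapping Z→A).
Second component — alternating steps +1, −2, +1, −2, …: 29, 30, 28, 29 → 27.
Third component goes 5, 15, 45, 135 → 405 (×3 each step).
Putting it together: l-27-405.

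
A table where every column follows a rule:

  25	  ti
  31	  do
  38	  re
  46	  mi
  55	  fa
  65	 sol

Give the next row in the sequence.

First component — differences are 6, 7, 8, … (increasing by 1 each time): 25, 31, 38, 46, 55, 65 → 76.
Note — runs through the solfège scale do→ti: ti, do, re, mi, fa, sol → la.
Combining the parts gives 76  la.

76  la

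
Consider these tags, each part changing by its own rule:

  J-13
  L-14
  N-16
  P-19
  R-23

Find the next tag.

T-28

Letter — letters move forward 2 places in the alphabet: J, L, N, P, R → T.
Second component goes 13, 14, 16, 19, 23 → 28 (differences are 1, 2, 3, … (increasing by 1 each time)).
Putting it together: T-28.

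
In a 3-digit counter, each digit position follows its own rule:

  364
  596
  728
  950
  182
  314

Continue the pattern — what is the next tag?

546

First digit: +2 each step, mod 10, so 3, 5, 7, 9, 1, 3 → 5.
Second digit: 6, 9, 2, 5, 8, 1 → 4 (+3 each step, mod 10).
Third digit — +2 each step, mod 10: 4, 6, 8, 0, 2, 4 → 6.
So the next tag is 546.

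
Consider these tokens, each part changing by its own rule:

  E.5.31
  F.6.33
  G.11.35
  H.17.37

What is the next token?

Letter: E, F, G, H → I (letters move forward 1 place in the alphabet).
Second component — each term is the sum of the two before it: 5, 6, 11, 17 → 28.
Third component: +2 each step, so 31, 33, 35, 37 → 39.
So the next token is I.28.39.

I.28.39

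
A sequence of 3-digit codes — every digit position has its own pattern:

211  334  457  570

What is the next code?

For the first digit, +1 each step, mod 10: 2, 3, 4, 5 → 6.
Second digit: 1, 3, 5, 7 → 9 (+2 each step, mod 10).
For the third digit, +3 each step, mod 10: 1, 4, 7, 0 → 3.
Putting it together: 693.

693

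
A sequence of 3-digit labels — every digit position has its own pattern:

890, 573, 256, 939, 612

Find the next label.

395

First digit: 8, 5, 2, 9, 6 → 3 (−3 each step, mod 10).
Second digit: 9, 7, 5, 3, 1 → 9 (−2 each step, mod 10).
Third digit: +3 each step, mod 10, so 0, 3, 6, 9, 2 → 5.
Combining the parts gives 395.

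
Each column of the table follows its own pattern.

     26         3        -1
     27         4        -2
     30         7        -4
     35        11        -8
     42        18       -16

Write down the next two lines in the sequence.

51  29  -32; 62  47  -64

First component goes 26, 27, 30, 35, 42 → 51 → 62 (differences are 1, 3, 5, … (increasing by 2 each time)).
Second component: 3, 4, 7, 11, 18 → 29 → 47 (each term is the sum of the two before it).
Third component: -1, -2, -4, -8, -16 → -32 → -64 (×2 each step).
So the next two lines are 51  29  -32 and 62  47  -64.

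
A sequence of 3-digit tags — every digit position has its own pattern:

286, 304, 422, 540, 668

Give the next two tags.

786 then 804

First digit: +1 each step, mod 10, so 2, 3, 4, 5, 6 → 7 → 8.
Second digit: +2 each step, mod 10; 8, 0, 2, 4, 6 → 8 → 0.
Third digit — −2 each step, mod 10: 6, 4, 2, 0, 8 → 6 → 4.
Putting the parts together: 786 and then 804.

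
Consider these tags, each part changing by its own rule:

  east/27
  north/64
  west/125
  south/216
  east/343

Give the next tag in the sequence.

Direction — repeats east → north → west → south: east, north, west, south, east → north.
Second component goes 27, 64, 125, 216, 343 → 512 (perfect cubes: 3³, 4³, 5³, …).
Putting it together: north/512.

north/512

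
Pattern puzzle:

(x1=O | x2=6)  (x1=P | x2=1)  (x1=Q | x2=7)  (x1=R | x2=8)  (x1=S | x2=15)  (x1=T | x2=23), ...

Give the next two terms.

(x1=U | x2=38), (x1=V | x2=61)

X1 — letters move forward 1 place in the alphabet: O, P, Q, R, S, T → U → V.
X2: 6, 1, 7, 8, 15, 23 → 38 → 61 (each term is the sum of the two before it).
So the next two terms are (x1=U | x2=38) and (x1=V | x2=61).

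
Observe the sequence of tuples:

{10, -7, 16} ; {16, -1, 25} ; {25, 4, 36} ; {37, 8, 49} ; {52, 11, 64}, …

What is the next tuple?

{70, 13, 81}

First value: differences are 6, 9, 12, … (increasing by 3 each time); 10, 16, 25, 37, 52 → 70.
Second value: -7, -1, 4, 8, 11 → 13 (differences are 6, 5, 4, … (decreasing by 1 each time)).
Third value: 16, 25, 36, 49, 64 → 81 (perfect squares: 4², 5², 6², …).
Putting it together: {70, 13, 81}.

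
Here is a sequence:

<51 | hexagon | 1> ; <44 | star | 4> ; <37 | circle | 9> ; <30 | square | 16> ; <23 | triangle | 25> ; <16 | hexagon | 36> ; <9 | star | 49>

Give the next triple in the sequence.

First value: −7 each step, so 51, 44, 37, 30, 23, 16, 9 → 2.
Shape — repeats hexagon → star → circle → square → triangle: hexagon, star, circle, square, triangle, hexagon, star → circle.
For the third value, perfect squares: 1², 2², 3², …: 1, 4, 9, 16, 25, 36, 49 → 64.
So the next triple is <2 | circle | 64>.

<2 | circle | 64>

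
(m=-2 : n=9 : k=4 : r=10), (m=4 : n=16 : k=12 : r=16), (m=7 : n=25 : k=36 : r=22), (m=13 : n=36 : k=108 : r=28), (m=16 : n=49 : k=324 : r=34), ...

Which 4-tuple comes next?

M: -2, 4, 7, 13, 16 → 22 (alternating steps +6, +3, +6, +3, …).
N: perfect squares: 3², 4², 5², …, so 9, 16, 25, 36, 49 → 64.
K goes 4, 12, 36, 108, 324 → 972 (×3 each step).
R — +6 each step: 10, 16, 22, 28, 34 → 40.
So the next 4-tuple is (m=22 : n=64 : k=972 : r=40).

(m=22 : n=64 : k=972 : r=40)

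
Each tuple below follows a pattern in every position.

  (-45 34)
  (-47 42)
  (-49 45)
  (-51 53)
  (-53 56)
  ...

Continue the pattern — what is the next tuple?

(-55 64)

First value: −2 each step; -45, -47, -49, -51, -53 → -55.
Second value: alternating steps +8, +3, +8, +3, …, so 34, 42, 45, 53, 56 → 64.
So the next tuple is (-55 64).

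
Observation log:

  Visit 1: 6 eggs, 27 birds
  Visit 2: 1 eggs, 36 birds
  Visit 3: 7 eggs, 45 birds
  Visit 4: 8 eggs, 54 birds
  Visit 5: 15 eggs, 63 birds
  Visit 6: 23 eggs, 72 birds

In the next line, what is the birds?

81

Birds goes 27, 36, 45, 54, 63, 72 → 81 (+9 each step).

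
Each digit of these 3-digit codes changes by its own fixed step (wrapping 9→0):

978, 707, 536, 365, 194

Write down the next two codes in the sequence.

923, 752

First digit: −2 each step, mod 10, so 9, 7, 5, 3, 1 → 9 → 7.
Second digit: +3 each step, mod 10, so 7, 0, 3, 6, 9 → 2 → 5.
Third digit: −1 each step, mod 10, so 8, 7, 6, 5, 4 → 3 → 2.
So the next two codes are 923 and 752.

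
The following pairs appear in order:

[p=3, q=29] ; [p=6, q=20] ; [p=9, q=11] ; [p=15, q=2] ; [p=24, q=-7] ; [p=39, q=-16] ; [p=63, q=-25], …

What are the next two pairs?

P: each term is the sum of the two before it, so 3, 6, 9, 15, 24, 39, 63 → 102 → 165.
Q goes 29, 20, 11, 2, -7, -16, -25 → -34 → -43 (−9 each step).
Putting the parts together: [p=102, q=-34] and then [p=165, q=-43].

[p=102, q=-34], [p=165, q=-43]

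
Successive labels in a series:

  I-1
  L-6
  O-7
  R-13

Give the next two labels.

U-20 then X-33

For the letter, letters move forward 3 places in the alphabet: I, L, O, R → U → X.
Second component: 1, 6, 7, 13 → 20 → 33 (each term is the sum of the two before it).
So the next two labels are U-20 and X-33.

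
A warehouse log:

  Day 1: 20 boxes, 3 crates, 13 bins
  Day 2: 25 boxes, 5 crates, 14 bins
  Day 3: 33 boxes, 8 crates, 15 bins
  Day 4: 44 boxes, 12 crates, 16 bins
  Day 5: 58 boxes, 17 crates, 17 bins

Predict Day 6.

75 boxes, 23 crates, 18 bins

Boxes: 20, 25, 33, 44, 58 → 75 (differences are 5, 8, 11, … (increasing by 3 each time)).
Crates — differences are 2, 3, 4, … (increasing by 1 each time): 3, 5, 8, 12, 17 → 23.
Bins: 13, 14, 15, 16, 17 → 18 (+1 each step).
Putting it together: 75 boxes, 23 crates, 18 bins.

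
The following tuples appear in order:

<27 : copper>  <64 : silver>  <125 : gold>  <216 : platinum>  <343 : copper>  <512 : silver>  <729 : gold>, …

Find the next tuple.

<1000 : platinum>

First coordinate: perfect cubes: 3³, 4³, 5³, …, so 27, 64, 125, 216, 343, 512, 729 → 1000.
Metal goes copper, silver, gold, platinum, copper, silver, gold → platinum (repeats copper → silver → gold → platinum).
Putting it together: <1000 : platinum>.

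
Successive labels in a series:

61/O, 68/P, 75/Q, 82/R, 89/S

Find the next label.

First component: 61, 68, 75, 82, 89 → 96 (+7 each step).
For the letter, letters move forward 1 place in the alphabet: O, P, Q, R, S → T.
So the next label is 96/T.

96/T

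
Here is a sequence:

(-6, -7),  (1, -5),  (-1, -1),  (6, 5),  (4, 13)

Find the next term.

(11, 23)

First coordinate — alternating steps +7, −2, +7, −2, …: -6, 1, -1, 6, 4 → 11.
Second coordinate: differences are 2, 4, 6, … (increasing by 2 each time); -7, -5, -1, 5, 13 → 23.
Putting it together: (11, 23).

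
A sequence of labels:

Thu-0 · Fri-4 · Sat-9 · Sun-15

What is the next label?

Mon-22

Day — runs through the weekdays Mon→Sun: Thu, Fri, Sat, Sun → Mon.
For the second component, differences are 4, 5, 6, … (increasing by 1 each time): 0, 4, 9, 15 → 22.
Putting it together: Mon-22.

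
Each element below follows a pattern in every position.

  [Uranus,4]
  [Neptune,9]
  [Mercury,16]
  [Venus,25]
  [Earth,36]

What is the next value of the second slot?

49

For the second slot, perfect squares: 2², 3², 4², …: 4, 9, 16, 25, 36 → 49.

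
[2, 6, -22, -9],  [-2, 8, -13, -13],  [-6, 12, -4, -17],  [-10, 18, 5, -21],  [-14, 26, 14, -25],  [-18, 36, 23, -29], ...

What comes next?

First component goes 2, -2, -6, -10, -14, -18 → -22 (−4 each step).
Second component: differences are 2, 4, 6, … (increasing by 2 each time), so 6, 8, 12, 18, 26, 36 → 48.
For the third component, +9 each step: -22, -13, -4, 5, 14, 23 → 32.
Fourth component: -9, -13, -17, -21, -25, -29 → -33 (always 11 less than the first component).
Combining the parts gives [-22, 48, 32, -33].

[-22, 48, 32, -33]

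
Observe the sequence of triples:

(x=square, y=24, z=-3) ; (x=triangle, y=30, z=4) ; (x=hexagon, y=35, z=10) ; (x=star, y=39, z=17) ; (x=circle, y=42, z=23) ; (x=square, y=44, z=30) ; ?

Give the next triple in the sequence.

X: repeats square → triangle → hexagon → star → circle, so square, triangle, hexagon, star, circle, square → triangle.
Y: differences are 6, 5, 4, … (decreasing by 1 each time), so 24, 30, 35, 39, 42, 44 → 45.
Z — alternating steps +7, +6, +7, +6, …: -3, 4, 10, 17, 23, 30 → 36.
Putting it together: (x=triangle, y=45, z=36).

(x=triangle, y=45, z=36)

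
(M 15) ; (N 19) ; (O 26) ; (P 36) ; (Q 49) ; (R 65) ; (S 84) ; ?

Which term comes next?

(T 106)

Letter: letters move forward 1 place in the alphabet; M, N, O, P, Q, R, S → T.
Second component goes 15, 19, 26, 36, 49, 65, 84 → 106 (differences are 4, 7, 10, … (increasing by 3 each time)).
So the next term is (T 106).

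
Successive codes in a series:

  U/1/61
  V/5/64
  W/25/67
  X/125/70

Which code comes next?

Y/625/73

Letter — letters move forward 1 place in the alphabet: U, V, W, X → Y.
Second component: ×5 each step, so 1, 5, 25, 125 → 625.
For the third component, +3 each step: 61, 64, 67, 70 → 73.
Putting it together: Y/625/73.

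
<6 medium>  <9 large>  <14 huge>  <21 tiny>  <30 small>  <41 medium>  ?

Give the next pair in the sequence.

<54 large>

First entry — differences are 3, 5, 7, … (increasing by 2 each time): 6, 9, 14, 21, 30, 41 → 54.
For the size, repeats medium → large → huge → tiny → small: medium, large, huge, tiny, small, medium → large.
Putting it together: <54 large>.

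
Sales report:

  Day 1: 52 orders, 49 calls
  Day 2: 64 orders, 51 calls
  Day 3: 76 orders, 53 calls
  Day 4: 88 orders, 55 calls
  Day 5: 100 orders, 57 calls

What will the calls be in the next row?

59

Orders: +12 each step; 52, 64, 76, 88, 100 → 112.
Calls — +2 each step: 49, 51, 53, 55, 57 → 59.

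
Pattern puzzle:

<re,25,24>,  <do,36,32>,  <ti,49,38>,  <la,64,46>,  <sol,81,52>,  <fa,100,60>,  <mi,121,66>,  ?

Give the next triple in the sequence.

Note: runs backward through the solfège scale do→ti, so re, do, ti, la, sol, fa, mi → re.
Second slot: perfect squares: 5², 6², 7², …; 25, 36, 49, 64, 81, 100, 121 → 144.
Third slot: alternating steps +8, +6, +8, +6, …, so 24, 32, 38, 46, 52, 60, 66 → 74.
Combining the parts gives <re,144,74>.

<re,144,74>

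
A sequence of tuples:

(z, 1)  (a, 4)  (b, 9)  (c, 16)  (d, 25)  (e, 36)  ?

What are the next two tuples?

(f, 49), (g, 64)

Letter: letters move forward 1 place in the alphabet, wrapping Z→A; z, a, b, c, d, e → f → g.
Second slot — perfect squares: 1², 2², 3², …: 1, 4, 9, 16, 25, 36 → 49 → 64.
Putting the parts together: (f, 49) and then (g, 64).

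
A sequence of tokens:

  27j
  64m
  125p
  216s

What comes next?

First component: 27, 64, 125, 216 → 343 (perfect cubes: 3³, 4³, 5³, …).
For the letter, letters move forward 3 places in the alphabet: j, m, p, s → v.
Combining the parts gives 343v.

343v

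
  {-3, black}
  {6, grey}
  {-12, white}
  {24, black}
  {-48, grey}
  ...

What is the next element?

{96, white}

For the first coordinate, ×(-2) each step: -3, 6, -12, 24, -48 → 96.
For the shade, repeats black → grey → white: black, grey, white, black, grey → white.
Putting it together: {96, white}.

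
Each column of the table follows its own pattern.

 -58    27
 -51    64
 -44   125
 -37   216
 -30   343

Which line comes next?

First component — +7 each step: -58, -51, -44, -37, -30 → -23.
Second component: perfect cubes: 3³, 4³, 5³, …; 27, 64, 125, 216, 343 → 512.
Putting it together: -23  512.

-23  512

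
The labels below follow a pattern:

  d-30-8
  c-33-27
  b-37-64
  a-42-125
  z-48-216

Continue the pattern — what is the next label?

y-55-343

Letter: d, c, b, a, z → y (letters move back 1 place in the alphabet, wrapping A→Z).
Second component: differences are 3, 4, 5, … (increasing by 1 each time); 30, 33, 37, 42, 48 → 55.
For the third component, perfect cubes: 2³, 3³, 4³, …: 8, 27, 64, 125, 216 → 343.
Combining the parts gives y-55-343.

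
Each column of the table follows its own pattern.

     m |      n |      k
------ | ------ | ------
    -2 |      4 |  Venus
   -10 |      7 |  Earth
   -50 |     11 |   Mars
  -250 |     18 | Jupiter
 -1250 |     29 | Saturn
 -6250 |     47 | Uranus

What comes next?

-31250  76  Neptune

Column m — ×5 each step: -2, -10, -50, -250, -1250, -6250 → -31250.
Column n goes 4, 7, 11, 18, 29, 47 → 76 (each term is the sum of the two before it).
Column k goes Venus, Earth, Mars, Jupiter, Saturn, Uranus → Neptune (runs through the planets Mercury→Neptune).
So the next line is -31250  76  Neptune.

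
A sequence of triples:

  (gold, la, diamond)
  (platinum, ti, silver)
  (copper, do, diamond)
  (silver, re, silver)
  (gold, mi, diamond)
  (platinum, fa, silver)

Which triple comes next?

(copper, sol, diamond)

Metal: repeats gold → platinum → copper → silver, so gold, platinum, copper, silver, gold, platinum → copper.
Note — runs through the solfège scale do→ti: la, ti, do, re, mi, fa → sol.
Rank: diamond, silver, diamond, silver, diamond, silver → diamond (alternates diamond ↔ silver).
Putting it together: (copper, sol, diamond).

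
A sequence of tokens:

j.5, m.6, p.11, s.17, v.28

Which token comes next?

y.45

For the letter, letters move forward 3 places in the alphabet: j, m, p, s, v → y.
Second component — each term is the sum of the two before it: 5, 6, 11, 17, 28 → 45.
So the next token is y.45.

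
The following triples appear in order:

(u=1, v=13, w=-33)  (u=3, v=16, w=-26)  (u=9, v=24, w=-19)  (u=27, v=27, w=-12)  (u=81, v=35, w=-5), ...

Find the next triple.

(u=243, v=38, w=2)

U: 1, 3, 9, 27, 81 → 243 (×3 each step).
For the v, alternating steps +3, +8, +3, +8, …: 13, 16, 24, 27, 35 → 38.
W: +7 each step; -33, -26, -19, -12, -5 → 2.
Putting it together: (u=243, v=38, w=2).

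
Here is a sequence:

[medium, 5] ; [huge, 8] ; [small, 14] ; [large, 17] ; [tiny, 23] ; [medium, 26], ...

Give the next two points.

[huge, 32], [small, 35]

Size: repeats medium → huge → small → large → tiny; medium, huge, small, large, tiny, medium → huge → small.
Second value goes 5, 8, 14, 17, 23, 26 → 32 → 35 (alternating steps +3, +6, +3, +6, …).
So the next two points are [huge, 32] and [small, 35].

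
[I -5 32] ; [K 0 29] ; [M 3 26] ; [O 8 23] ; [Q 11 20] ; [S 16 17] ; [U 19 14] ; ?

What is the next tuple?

Letter — letters move forward 2 places in the alphabet: I, K, M, O, Q, S, U → W.
Second slot — alternating steps +5, +3, +5, +3, …: -5, 0, 3, 8, 11, 16, 19 → 24.
Third slot: −3 each step; 32, 29, 26, 23, 20, 17, 14 → 11.
Putting it together: [W 24 11].

[W 24 11]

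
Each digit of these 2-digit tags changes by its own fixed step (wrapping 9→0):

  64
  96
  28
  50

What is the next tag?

82

First digit — +3 each step, mod 10: 6, 9, 2, 5 → 8.
Second digit: +2 each step, mod 10; 4, 6, 8, 0 → 2.
So the next tag is 82.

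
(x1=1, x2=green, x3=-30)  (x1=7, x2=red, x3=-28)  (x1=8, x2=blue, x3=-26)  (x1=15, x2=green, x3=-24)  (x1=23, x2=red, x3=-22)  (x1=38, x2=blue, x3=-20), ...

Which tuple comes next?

X1: each term is the sum of the two before it, so 1, 7, 8, 15, 23, 38 → 61.
X2 goes green, red, blue, green, red, blue → green (repeats green → red → blue).
X3: +2 each step, so -30, -28, -26, -24, -22, -20 → -18.
So the next tuple is (x1=61, x2=green, x3=-18).

(x1=61, x2=green, x3=-18)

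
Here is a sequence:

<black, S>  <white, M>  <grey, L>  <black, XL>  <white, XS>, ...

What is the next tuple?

Shade — repeats black → white → grey: black, white, grey, black, white → grey.
Size: S, M, L, XL, XS → S (runs through clothing sizes XS→XL).
Putting it together: <grey, S>.

<grey, S>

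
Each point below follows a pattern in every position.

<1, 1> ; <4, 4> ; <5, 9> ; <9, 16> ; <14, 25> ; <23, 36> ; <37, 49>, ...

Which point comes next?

<60, 64>

First value: each term is the sum of the two before it, so 1, 4, 5, 9, 14, 23, 37 → 60.
Second value goes 1, 4, 9, 16, 25, 36, 49 → 64 (perfect squares: 1², 2², 3², …).
So the next point is <60, 64>.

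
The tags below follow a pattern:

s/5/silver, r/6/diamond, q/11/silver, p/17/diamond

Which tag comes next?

Letter: letters move back 1 place in the alphabet, so s, r, q, p → o.
Second component — each term is the sum of the two before it: 5, 6, 11, 17 → 28.
Rank: silver, diamond, silver, diamond → silver (alternates silver ↔ diamond).
Putting it together: o/28/silver.

o/28/silver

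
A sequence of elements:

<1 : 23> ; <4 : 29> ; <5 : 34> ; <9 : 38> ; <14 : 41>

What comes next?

<23 : 43>

First part: each term is the sum of the two before it, so 1, 4, 5, 9, 14 → 23.
Second part: differences are 6, 5, 4, … (decreasing by 1 each time), so 23, 29, 34, 38, 41 → 43.
Putting it together: <23 : 43>.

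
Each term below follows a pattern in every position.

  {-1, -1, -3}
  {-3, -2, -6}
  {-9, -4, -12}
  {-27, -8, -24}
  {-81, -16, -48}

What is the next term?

{-243, -32, -96}

First coordinate — ×3 each step: -1, -3, -9, -27, -81 → -243.
Second coordinate: -1, -2, -4, -8, -16 → -32 (×2 each step).
For the third coordinate, always 3 × the second coordinate: -3, -6, -12, -24, -48 → -96.
Putting it together: {-243, -32, -96}.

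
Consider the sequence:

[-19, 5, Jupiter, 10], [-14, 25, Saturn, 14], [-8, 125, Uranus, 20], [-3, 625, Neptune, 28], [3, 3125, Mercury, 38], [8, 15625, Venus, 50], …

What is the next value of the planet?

Planet goes Jupiter, Saturn, Uranus, Neptune, Mercury, Venus → Earth (runs through the planets Mercury→Neptune).

Earth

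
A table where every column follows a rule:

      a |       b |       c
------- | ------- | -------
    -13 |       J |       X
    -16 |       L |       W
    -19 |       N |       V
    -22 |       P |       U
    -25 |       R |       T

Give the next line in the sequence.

Column a: -13, -16, -19, -22, -25 → -28 (−3 each step).
Column b — letters move forward 2 places in the alphabet: J, L, N, P, R → T.
Column c: X, W, V, U, T → S (letters move back 1 place in the alphabet).
Putting it together: -28  T  S.

-28  T  S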